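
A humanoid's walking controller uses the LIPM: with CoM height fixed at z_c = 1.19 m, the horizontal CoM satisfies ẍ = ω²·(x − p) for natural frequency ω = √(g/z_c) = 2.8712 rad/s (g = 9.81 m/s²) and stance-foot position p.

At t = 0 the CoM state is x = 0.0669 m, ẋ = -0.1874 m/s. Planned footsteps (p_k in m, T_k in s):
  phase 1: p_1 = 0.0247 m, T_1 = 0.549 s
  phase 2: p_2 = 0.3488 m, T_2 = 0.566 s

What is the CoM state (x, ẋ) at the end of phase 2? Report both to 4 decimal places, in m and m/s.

phase 1: p=0.0247, T=0.549, ωT=1.576289, cosh=2.521856, sinh=2.315115; start (x,ẋ)=(0.066900, -0.187400) → end (x,ẋ)=(-0.019983, -0.192086)
phase 2: p=0.3488, T=0.566, ωT=1.625099, cosh=2.637907, sinh=2.441015; start (x,ẋ)=(-0.019983, -0.192086) → end (x,ẋ)=(-0.787321, -3.091370)

x = -0.7873, ẋ = -3.0914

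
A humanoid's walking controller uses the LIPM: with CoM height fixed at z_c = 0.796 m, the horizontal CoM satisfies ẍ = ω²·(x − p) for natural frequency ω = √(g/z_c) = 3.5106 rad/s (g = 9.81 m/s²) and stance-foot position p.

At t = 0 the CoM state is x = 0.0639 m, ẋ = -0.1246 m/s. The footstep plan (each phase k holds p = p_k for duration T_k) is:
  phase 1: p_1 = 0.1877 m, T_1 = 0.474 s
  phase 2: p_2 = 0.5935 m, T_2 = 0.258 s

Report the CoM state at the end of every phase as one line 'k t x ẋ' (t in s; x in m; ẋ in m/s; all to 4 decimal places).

1 0.4740 -0.2412 -1.4471
2 0.7320 -1.0342 -5.1146

phase 1: p=0.1877, T=0.474, ωT=1.664024, cosh=2.734947, sinh=2.545572; start (x,ẋ)=(0.063900, -0.124600) → end (x,ẋ)=(-0.241235, -1.447111)
phase 2: p=0.5935, T=0.258, ωT=0.905735, cosh=1.438997, sinh=1.034752; start (x,ẋ)=(-0.241235, -1.447111) → end (x,ẋ)=(-1.034218, -5.114648)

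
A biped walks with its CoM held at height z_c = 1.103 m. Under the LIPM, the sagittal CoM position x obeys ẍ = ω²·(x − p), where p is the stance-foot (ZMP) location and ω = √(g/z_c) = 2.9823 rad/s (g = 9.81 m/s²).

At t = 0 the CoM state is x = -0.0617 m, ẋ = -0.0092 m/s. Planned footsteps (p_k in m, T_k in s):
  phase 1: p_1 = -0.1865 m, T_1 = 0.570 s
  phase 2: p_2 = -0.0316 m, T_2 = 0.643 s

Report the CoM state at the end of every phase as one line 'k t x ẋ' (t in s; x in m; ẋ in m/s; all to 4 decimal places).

phase 1: p=-0.1865, T=0.570, ωT=1.699911, cosh=2.828080, sinh=2.645380; start (x,ẋ)=(-0.061700, -0.009200) → end (x,ẋ)=(0.158284, 0.958568)
phase 2: p=-0.0316, T=0.643, ωT=1.917619, cosh=3.475846, sinh=3.328890; start (x,ẋ)=(0.158284, 0.958568) → end (x,ẋ)=(1.698376, 5.216955)

1 0.5700 0.1583 0.9586
2 1.2130 1.6984 5.2170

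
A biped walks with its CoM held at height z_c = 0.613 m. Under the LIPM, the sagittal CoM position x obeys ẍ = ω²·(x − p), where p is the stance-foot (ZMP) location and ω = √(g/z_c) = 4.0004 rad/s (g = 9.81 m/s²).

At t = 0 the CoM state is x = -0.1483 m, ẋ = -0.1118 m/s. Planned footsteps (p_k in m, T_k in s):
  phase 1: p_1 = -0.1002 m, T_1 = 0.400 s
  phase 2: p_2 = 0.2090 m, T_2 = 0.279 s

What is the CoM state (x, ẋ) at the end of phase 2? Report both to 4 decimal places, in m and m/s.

phase 1: p=-0.1002, T=0.400, ωT=1.600160, cosh=2.577845, sinh=2.375980; start (x,ẋ)=(-0.148300, -0.111800) → end (x,ẋ)=(-0.290596, -0.745387)
phase 2: p=0.2090, T=0.279, ωT=1.116112, cosh=1.690255, sinh=1.362704; start (x,ẋ)=(-0.290596, -0.745387) → end (x,ẋ)=(-0.889356, -3.983376)

x = -0.8894, ẋ = -3.9834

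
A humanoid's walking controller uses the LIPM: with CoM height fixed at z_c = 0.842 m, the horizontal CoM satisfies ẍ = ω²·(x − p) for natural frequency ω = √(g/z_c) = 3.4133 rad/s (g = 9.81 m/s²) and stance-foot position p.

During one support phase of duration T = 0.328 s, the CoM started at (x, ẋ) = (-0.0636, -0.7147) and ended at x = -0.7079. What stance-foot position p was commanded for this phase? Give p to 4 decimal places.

p = 0.4512

ωT = 3.4133·0.328 = 1.119562; cosh(ωT) = 1.694968, sinh(ωT) = 1.368545
x(T) = p + (x₀−p)·cosh(ωT) + (ẋ₀/ω)·sinh(ωT) ⇒ p·(1 − cosh) = x(T) − x₀·cosh − (ẋ₀/ω)·sinh
numerator   = -0.7079 − (-0.0636)·1.694968 − (-0.7147/3.4133)·1.368545 = -0.313545
denominator = 1 − 1.694968 = -0.694968
p = -0.313545 / -0.694968 = 0.4512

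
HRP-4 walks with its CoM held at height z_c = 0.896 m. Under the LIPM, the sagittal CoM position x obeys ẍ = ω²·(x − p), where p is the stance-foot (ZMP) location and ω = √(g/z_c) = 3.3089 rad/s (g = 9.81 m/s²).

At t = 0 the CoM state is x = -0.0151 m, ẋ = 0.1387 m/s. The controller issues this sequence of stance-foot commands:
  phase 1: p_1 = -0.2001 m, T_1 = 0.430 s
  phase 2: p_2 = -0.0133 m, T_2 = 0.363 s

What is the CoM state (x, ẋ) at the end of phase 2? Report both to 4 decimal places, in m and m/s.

phase 1: p=-0.2001, T=0.430, ωT=1.422827, cosh=2.194932, sinh=1.953900; start (x,ẋ)=(-0.015100, 0.138700) → end (x,ẋ)=(0.287865, 1.500510)
phase 2: p=-0.0133, T=0.363, ωT=1.201131, cosh=1.812363, sinh=1.511510; start (x,ẋ)=(0.287865, 1.500510) → end (x,ẋ)=(1.217955, 4.225725)

x = 1.2180, ẋ = 4.2257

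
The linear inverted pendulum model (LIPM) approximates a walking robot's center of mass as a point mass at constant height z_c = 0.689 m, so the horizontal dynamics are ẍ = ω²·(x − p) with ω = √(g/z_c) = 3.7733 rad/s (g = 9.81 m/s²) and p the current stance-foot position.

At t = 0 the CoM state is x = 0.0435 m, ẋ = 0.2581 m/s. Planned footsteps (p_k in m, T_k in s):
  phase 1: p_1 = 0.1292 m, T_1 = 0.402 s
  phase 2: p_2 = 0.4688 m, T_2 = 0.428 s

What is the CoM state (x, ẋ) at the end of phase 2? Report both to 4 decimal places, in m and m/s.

x = -0.6203, ẋ = -3.8291

phase 1: p=0.1292, T=0.402, ωT=1.516867, cosh=2.388660, sinh=2.169261; start (x,ẋ)=(0.043500, 0.258100) → end (x,ẋ)=(0.072873, -0.084965)
phase 2: p=0.4688, T=0.428, ωT=1.614972, cosh=2.613323, sinh=2.414426; start (x,ẋ)=(0.072873, -0.084965) → end (x,ẋ)=(-0.620252, -3.829077)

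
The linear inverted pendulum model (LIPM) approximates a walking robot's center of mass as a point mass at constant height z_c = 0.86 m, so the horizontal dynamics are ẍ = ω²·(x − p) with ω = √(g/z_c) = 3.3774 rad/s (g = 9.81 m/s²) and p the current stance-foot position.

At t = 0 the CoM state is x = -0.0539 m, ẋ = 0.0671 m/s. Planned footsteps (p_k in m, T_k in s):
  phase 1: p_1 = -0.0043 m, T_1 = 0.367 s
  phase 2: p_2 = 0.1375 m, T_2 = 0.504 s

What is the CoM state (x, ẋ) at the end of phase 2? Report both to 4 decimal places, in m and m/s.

x = -0.5479, ẋ = -2.2152

phase 1: p=-0.0043, T=0.367, ωT=1.239506, cosh=1.871717, sinh=1.582189; start (x,ẋ)=(-0.053900, 0.067100) → end (x,ẋ)=(-0.065703, -0.139455)
phase 2: p=0.1375, T=0.504, ωT=1.702210, cosh=2.834168, sinh=2.651888; start (x,ẋ)=(-0.065703, -0.139455) → end (x,ẋ)=(-0.547910, -2.215225)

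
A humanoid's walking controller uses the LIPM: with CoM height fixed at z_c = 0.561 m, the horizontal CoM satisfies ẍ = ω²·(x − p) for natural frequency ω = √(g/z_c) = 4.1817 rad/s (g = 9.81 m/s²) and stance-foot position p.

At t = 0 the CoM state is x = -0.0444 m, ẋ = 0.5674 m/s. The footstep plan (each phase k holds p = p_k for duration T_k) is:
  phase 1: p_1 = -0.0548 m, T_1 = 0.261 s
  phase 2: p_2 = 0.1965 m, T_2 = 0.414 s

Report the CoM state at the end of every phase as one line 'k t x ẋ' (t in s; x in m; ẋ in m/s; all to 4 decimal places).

1 0.2610 0.1417 0.9977
2 0.6750 0.6896 2.2792

phase 1: p=-0.0548, T=0.261, ωT=1.091424, cosh=1.657125, sinh=1.321387; start (x,ẋ)=(-0.044400, 0.567400) → end (x,ẋ)=(0.141728, 0.997719)
phase 2: p=0.1965, T=0.414, ωT=1.731224, cosh=2.912314, sinh=2.735247; start (x,ẋ)=(0.141728, 0.997719) → end (x,ẋ)=(0.689595, 2.279195)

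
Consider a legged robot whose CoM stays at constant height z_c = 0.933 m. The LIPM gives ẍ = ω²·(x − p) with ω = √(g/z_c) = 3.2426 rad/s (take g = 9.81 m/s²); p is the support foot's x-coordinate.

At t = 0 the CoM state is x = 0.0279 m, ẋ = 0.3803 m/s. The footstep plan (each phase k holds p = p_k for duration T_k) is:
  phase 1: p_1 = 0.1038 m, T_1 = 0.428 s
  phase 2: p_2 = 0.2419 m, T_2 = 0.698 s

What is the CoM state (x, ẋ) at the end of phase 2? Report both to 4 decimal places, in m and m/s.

x = 0.3653, ẋ = 0.4630

phase 1: p=0.1038, T=0.428, ωT=1.387833, cosh=2.127887, sinh=1.878271; start (x,ẋ)=(0.027900, 0.380300) → end (x,ẋ)=(0.162582, 0.346968)
phase 2: p=0.2419, T=0.698, ωT=2.263335, cosh=4.859552, sinh=4.755549; start (x,ẋ)=(0.162582, 0.346968) → end (x,ẋ)=(0.365306, 0.462991)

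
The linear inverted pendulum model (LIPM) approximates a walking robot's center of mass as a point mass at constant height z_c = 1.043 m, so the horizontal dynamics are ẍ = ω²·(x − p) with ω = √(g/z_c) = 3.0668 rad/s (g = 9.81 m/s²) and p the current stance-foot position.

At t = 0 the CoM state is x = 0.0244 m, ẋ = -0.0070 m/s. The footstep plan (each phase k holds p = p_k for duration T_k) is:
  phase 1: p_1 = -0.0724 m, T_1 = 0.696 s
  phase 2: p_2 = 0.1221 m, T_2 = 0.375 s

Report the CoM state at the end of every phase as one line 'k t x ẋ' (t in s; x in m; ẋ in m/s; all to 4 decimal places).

phase 1: p=-0.0724, T=0.696, ωT=2.134493, cosh=4.285531, sinh=4.167227; start (x,ẋ)=(0.024400, -0.007000) → end (x,ẋ)=(0.332928, 1.207110)
phase 2: p=0.1221, T=0.375, ωT=1.150050, cosh=1.737486, sinh=1.420865; start (x,ẋ)=(0.332928, 1.207110) → end (x,ẋ)=(1.047671, 3.016021)

1 0.6960 0.3329 1.2071
2 1.0710 1.0477 3.0160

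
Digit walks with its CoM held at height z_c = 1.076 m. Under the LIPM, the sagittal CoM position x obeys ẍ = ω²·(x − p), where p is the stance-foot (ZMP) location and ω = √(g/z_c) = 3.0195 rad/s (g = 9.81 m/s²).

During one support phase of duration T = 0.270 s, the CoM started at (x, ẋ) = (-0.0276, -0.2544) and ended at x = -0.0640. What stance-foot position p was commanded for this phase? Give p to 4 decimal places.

p = -0.1420

ωT = 3.0195·0.270 = 0.815265; cosh(ωT) = 1.351148, sinh(ωT) = 0.908626
x(T) = p + (x₀−p)·cosh(ωT) + (ẋ₀/ω)·sinh(ωT) ⇒ p·(1 − cosh) = x(T) − x₀·cosh − (ẋ₀/ω)·sinh
numerator   = -0.0640 − (-0.0276)·1.351148 − (-0.2544/3.0195)·0.908626 = 0.049846
denominator = 1 − 1.351148 = -0.351148
p = 0.049846 / -0.351148 = -0.1420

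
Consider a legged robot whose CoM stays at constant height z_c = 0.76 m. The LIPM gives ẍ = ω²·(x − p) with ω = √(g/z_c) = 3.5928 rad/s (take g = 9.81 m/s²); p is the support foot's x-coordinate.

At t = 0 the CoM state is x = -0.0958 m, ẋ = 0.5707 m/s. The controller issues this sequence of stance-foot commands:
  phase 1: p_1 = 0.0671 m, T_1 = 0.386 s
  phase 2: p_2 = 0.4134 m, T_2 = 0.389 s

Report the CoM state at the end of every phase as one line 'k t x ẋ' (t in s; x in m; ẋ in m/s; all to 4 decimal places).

1 0.3860 0.0188 0.1153
2 0.7750 -0.3726 -2.4451

phase 1: p=0.0671, T=0.386, ωT=1.386821, cosh=2.125987, sinh=1.876119; start (x,ẋ)=(-0.095800, 0.570700) → end (x,ẋ)=(0.018790, 0.115270)
phase 2: p=0.4134, T=0.389, ωT=1.397599, cosh=2.146333, sinh=1.899143; start (x,ẋ)=(0.018790, 0.115270) → end (x,ẋ)=(-0.372634, -2.445113)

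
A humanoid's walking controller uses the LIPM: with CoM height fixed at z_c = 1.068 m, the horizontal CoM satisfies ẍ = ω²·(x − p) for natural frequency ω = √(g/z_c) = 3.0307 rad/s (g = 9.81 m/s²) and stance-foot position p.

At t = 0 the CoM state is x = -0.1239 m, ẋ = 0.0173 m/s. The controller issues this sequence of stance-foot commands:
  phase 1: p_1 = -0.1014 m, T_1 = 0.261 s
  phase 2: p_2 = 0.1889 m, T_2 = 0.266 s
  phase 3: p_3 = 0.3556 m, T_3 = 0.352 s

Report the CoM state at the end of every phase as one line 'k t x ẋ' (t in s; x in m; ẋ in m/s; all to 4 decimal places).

1 0.2610 -0.1263 -0.0367
2 0.5270 -0.2453 -0.9057
3 0.8790 -1.0037 -3.8046

phase 1: p=-0.1014, T=0.261, ωT=0.791013, cosh=1.329507, sinh=0.876122; start (x,ẋ)=(-0.123900, 0.017300) → end (x,ẋ)=(-0.126313, -0.036743)
phase 2: p=0.1889, T=0.266, ωT=0.806166, cosh=1.342937, sinh=0.896370; start (x,ẋ)=(-0.126313, -0.036743) → end (x,ẋ)=(-0.245278, -0.905659)
phase 3: p=0.3556, T=0.352, ωT=1.066806, cosh=1.625095, sinh=1.280989; start (x,ẋ)=(-0.245278, -0.905659) → end (x,ẋ)=(-1.003680, -3.804567)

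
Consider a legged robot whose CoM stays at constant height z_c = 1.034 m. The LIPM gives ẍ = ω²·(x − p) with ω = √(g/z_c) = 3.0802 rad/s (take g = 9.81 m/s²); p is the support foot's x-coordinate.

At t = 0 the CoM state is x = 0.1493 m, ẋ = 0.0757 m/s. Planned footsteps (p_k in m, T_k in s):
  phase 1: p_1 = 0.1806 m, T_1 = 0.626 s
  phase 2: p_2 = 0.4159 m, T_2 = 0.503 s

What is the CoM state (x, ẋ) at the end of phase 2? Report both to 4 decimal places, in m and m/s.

phase 1: p=0.1806, T=0.626, ωT=1.928205, cosh=3.511282, sinh=3.365874; start (x,ẋ)=(0.149300, 0.075700) → end (x,ẋ)=(0.153418, -0.058701)
phase 2: p=0.4159, T=0.503, ωT=1.549341, cosh=2.460376, sinh=2.247988; start (x,ẋ)=(0.153418, -0.058701) → end (x,ẋ)=(-0.272746, -1.961920)

x = -0.2727, ẋ = -1.9619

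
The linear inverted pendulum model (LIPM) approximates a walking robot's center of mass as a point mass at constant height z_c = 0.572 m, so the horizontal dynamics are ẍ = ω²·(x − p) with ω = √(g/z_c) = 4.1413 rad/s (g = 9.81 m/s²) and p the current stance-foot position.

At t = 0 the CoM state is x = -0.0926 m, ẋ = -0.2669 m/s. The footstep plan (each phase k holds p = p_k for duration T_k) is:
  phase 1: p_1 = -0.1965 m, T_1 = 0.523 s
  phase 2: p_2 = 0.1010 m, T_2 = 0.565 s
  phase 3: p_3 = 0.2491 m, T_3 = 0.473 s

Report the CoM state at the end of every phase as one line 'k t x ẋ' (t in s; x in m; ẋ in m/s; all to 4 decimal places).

1 0.5230 -0.0148 0.6726
2 1.0880 0.3295 1.0574
3 1.5610 1.4271 4.9808

phase 1: p=-0.1965, T=0.523, ωT=2.165900, cosh=4.418547, sinh=4.303900; start (x,ẋ)=(-0.092600, -0.266900) → end (x,ẋ)=(-0.014792, 0.672577)
phase 2: p=0.1010, T=0.565, ωT=2.339834, cosh=5.237931, sinh=5.141588; start (x,ẋ)=(-0.014792, 0.672577) → end (x,ẋ)=(0.329519, 1.057362)
phase 3: p=0.2491, T=0.473, ωT=1.958835, cosh=3.616042, sinh=3.475019; start (x,ẋ)=(0.329519, 1.057362) → end (x,ẋ)=(1.427143, 4.980775)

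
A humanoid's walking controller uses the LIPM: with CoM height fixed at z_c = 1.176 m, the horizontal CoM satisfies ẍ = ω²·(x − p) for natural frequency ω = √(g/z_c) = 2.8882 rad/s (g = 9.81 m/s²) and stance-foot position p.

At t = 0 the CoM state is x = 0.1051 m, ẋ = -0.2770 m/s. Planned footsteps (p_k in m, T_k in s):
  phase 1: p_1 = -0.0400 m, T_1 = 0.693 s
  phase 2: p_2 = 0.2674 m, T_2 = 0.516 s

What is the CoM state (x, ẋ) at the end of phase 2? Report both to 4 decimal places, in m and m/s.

phase 1: p=-0.0400, T=0.693, ωT=2.001523, cosh=3.767722, sinh=3.632593; start (x,ẋ)=(0.105100, -0.277000) → end (x,ẋ)=(0.158304, 0.478680)
phase 2: p=0.2674, T=0.516, ωT=1.490311, cosh=2.331890, sinh=2.106587; start (x,ẋ)=(0.158304, 0.478680) → end (x,ẋ)=(0.362138, 0.452460)

x = 0.3621, ẋ = 0.4525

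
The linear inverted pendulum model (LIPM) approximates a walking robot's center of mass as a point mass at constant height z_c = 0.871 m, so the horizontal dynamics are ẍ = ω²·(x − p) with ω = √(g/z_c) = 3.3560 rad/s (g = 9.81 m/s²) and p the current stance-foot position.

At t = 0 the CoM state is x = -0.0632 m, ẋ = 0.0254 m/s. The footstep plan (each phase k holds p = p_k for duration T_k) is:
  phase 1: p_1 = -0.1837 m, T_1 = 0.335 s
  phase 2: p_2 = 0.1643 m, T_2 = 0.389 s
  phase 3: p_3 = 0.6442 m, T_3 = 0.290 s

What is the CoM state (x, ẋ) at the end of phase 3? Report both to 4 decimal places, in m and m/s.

x = 0.1281, ẋ = -1.0166

phase 1: p=-0.1837, T=0.335, ωT=1.124260, cosh=1.701416, sinh=1.376523; start (x,ẋ)=(-0.063200, 0.025400) → end (x,ẋ)=(0.031739, 0.599879)
phase 2: p=0.1643, T=0.389, ωT=1.305484, cosh=1.980258, sinh=1.709217; start (x,ẋ)=(0.031739, 0.599879) → end (x,ẋ)=(0.207314, 0.427527)
phase 3: p=0.6442, T=0.290, ωT=0.973240, cosh=1.512181, sinh=1.134324; start (x,ẋ)=(0.207314, 0.427527) → end (x,ẋ)=(0.128053, -1.016636)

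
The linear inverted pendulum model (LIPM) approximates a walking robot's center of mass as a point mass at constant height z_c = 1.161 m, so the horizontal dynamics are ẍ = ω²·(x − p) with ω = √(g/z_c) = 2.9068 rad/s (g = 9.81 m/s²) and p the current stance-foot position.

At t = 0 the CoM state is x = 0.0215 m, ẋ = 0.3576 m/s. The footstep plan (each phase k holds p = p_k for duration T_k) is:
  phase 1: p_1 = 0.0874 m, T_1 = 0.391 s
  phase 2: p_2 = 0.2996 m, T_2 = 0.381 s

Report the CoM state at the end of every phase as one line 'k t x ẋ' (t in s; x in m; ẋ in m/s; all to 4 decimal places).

1 0.3910 0.1461 0.3468
2 0.7720 0.2028 -0.0195

phase 1: p=0.0874, T=0.391, ωT=1.136559, cosh=1.718474, sinh=1.397553; start (x,ẋ)=(0.021500, 0.357600) → end (x,ẋ)=(0.146082, 0.346814)
phase 2: p=0.2996, T=0.381, ωT=1.107491, cosh=1.678571, sinh=1.348184; start (x,ẋ)=(0.146082, 0.346814) → end (x,ẋ)=(0.202763, -0.019470)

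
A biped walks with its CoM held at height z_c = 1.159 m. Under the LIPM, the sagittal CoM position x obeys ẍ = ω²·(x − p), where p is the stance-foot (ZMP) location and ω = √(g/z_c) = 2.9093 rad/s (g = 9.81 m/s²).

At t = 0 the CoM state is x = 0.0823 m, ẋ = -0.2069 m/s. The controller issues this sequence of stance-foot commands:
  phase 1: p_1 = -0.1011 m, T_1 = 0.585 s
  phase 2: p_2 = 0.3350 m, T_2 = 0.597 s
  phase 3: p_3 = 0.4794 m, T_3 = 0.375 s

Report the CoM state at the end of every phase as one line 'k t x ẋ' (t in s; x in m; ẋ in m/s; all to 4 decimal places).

1 0.5850 0.2300 0.8283
2 1.1820 0.8111 1.5846
3 1.5570 1.7482 3.8994

phase 1: p=-0.1011, T=0.585, ωT=1.701940, cosh=2.833455, sinh=2.651125; start (x,ẋ)=(0.082300, -0.206900) → end (x,ẋ)=(0.230016, 0.828308)
phase 2: p=0.3350, T=0.597, ωT=1.736852, cosh=2.927755, sinh=2.751682; start (x,ẋ)=(0.230016, 0.828308) → end (x,ẋ)=(0.811065, 1.584637)
phase 3: p=0.4794, T=0.375, ωT=1.090987, cosh=1.656549, sinh=1.320664; start (x,ẋ)=(0.811065, 1.584637) → end (x,ẋ)=(1.748158, 3.899353)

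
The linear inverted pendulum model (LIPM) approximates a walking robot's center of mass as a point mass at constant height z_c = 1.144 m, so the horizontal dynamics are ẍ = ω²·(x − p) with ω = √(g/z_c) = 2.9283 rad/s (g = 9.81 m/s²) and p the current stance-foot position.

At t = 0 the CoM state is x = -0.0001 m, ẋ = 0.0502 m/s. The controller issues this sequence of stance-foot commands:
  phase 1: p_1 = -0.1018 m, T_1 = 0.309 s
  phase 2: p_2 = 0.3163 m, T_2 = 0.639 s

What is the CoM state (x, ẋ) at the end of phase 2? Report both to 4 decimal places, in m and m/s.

x = -0.1172, ẋ = -1.0964

phase 1: p=-0.1018, T=0.309, ωT=0.904845, cosh=1.438076, sinh=1.033472; start (x,ẋ)=(-0.000100, 0.050200) → end (x,ẋ)=(0.062169, 0.379968)
phase 2: p=0.3163, T=0.639, ωT=1.871184, cosh=3.324961, sinh=3.171020; start (x,ẋ)=(0.062169, 0.379968) → end (x,ẋ)=(-0.117213, -1.096404)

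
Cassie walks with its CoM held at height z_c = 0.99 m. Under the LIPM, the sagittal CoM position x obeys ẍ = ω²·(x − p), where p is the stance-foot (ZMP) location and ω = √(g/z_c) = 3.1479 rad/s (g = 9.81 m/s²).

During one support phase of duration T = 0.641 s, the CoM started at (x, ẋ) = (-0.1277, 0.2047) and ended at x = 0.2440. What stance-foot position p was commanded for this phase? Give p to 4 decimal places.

p = -0.1742

ωT = 3.1479·0.641 = 2.017804; cosh(ωT) = 3.827368, sinh(ωT) = 3.694421
x(T) = p + (x₀−p)·cosh(ωT) + (ẋ₀/ω)·sinh(ωT) ⇒ p·(1 − cosh) = x(T) − x₀·cosh − (ẋ₀/ω)·sinh
numerator   = 0.2440 − (-0.1277)·3.827368 − (0.2047/3.1479)·3.694421 = 0.492516
denominator = 1 − 3.827368 = -2.827368
p = 0.492516 / -2.827368 = -0.1742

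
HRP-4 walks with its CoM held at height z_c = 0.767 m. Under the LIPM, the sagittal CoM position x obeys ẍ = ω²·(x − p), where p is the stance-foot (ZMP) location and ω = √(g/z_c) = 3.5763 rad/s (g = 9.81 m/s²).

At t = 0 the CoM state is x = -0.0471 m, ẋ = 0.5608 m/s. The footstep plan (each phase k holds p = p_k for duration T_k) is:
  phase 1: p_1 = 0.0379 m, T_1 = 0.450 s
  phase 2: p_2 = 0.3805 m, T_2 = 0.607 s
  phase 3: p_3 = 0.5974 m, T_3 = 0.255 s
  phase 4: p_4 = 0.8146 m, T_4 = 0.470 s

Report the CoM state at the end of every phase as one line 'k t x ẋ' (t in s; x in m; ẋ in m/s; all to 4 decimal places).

1 0.4500 0.1932 0.7285
2 1.0570 0.4301 0.3370
3 1.3120 0.4540 -0.1372
4 1.7820 -0.2867 -3.7240

phase 1: p=0.0379, T=0.450, ωT=1.609335, cosh=2.599753, sinh=2.399732; start (x,ẋ)=(-0.047100, 0.560800) → end (x,ẋ)=(0.193223, 0.728458)
phase 2: p=0.3805, T=0.607, ωT=2.170814, cosh=4.439751, sinh=4.325666; start (x,ẋ)=(0.193223, 0.728458) → end (x,ẋ)=(0.430134, 0.337022)
phase 3: p=0.5974, T=0.255, ωT=0.911956, cosh=1.445463, sinh=1.043725; start (x,ẋ)=(0.430134, 0.337022) → end (x,ẋ)=(0.453982, -0.137195)
phase 4: p=0.8146, T=0.470, ωT=1.680861, cosh=2.778196, sinh=2.591982; start (x,ẋ)=(0.453982, -0.137195) → end (x,ẋ)=(-0.286701, -3.723976)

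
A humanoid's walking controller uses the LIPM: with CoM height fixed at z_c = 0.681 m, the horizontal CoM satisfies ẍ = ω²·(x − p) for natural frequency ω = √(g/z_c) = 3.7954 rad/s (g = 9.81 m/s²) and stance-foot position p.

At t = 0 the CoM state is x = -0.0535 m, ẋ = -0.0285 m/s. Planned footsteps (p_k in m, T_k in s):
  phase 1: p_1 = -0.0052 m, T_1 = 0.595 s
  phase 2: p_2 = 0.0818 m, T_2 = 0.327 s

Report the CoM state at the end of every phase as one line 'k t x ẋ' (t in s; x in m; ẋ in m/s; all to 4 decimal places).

1 0.5950 -0.2743 -1.0051
2 0.9220 -1.0054 -4.0261

phase 1: p=-0.0052, T=0.595, ωT=2.258263, cosh=4.835495, sinh=4.730963; start (x,ẋ)=(-0.053500, -0.028500) → end (x,ẋ)=(-0.274280, -1.005081)
phase 2: p=0.0818, T=0.327, ωT=1.241096, cosh=1.874235, sinh=1.585167; start (x,ẋ)=(-0.274280, -1.005081) → end (x,ẋ)=(-1.005354, -4.026056)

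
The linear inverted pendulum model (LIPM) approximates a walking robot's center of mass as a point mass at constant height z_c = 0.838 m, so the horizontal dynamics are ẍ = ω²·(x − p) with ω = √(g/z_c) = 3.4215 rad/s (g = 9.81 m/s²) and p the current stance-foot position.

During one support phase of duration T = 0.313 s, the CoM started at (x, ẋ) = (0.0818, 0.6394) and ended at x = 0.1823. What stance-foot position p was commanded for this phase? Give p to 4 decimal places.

ωT = 3.4215·0.313 = 1.070930; cosh(ωT) = 1.630390, sinh(ωT) = 1.287700
x(T) = p + (x₀−p)·cosh(ωT) + (ẋ₀/ω)·sinh(ωT) ⇒ p·(1 − cosh) = x(T) − x₀·cosh − (ẋ₀/ω)·sinh
numerator   = 0.1823 − (0.0818)·1.630390 − (0.6394/3.4215)·1.287700 = -0.191708
denominator = 1 − 1.630390 = -0.630390
p = -0.191708 / -0.630390 = 0.3041

p = 0.3041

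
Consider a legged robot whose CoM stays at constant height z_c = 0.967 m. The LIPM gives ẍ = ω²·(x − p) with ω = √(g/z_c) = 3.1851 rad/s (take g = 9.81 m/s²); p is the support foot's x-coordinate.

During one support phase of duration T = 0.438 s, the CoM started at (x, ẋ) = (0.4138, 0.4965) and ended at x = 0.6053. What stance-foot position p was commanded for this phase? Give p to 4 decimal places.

p = 0.5046

ωT = 3.1851·0.438 = 1.395074; cosh(ωT) = 2.141544, sinh(ωT) = 1.893729
x(T) = p + (x₀−p)·cosh(ωT) + (ẋ₀/ω)·sinh(ωT) ⇒ p·(1 − cosh) = x(T) − x₀·cosh − (ẋ₀/ω)·sinh
numerator   = 0.6053 − (0.4138)·2.141544 − (0.4965/3.1851)·1.893729 = -0.576069
denominator = 1 − 2.141544 = -1.141544
p = -0.576069 / -1.141544 = 0.5046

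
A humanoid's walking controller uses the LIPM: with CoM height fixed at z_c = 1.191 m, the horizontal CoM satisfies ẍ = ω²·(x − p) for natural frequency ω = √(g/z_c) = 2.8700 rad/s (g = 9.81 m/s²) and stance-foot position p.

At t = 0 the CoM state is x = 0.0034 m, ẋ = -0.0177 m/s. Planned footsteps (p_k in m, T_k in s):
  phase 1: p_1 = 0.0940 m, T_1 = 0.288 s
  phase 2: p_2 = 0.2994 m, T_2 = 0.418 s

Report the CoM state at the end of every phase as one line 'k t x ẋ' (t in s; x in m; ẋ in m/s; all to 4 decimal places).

1 0.2880 -0.0350 -0.2643
2 0.7060 -0.4450 -1.9268

phase 1: p=0.0940, T=0.288, ωT=0.826560, cosh=1.361498, sinh=0.923946; start (x,ẋ)=(0.003400, -0.017700) → end (x,ẋ)=(-0.035050, -0.264345)
phase 2: p=0.2994, T=0.418, ωT=1.199660, cosh=1.810142, sinh=1.508846; start (x,ẋ)=(-0.035050, -0.264345) → end (x,ẋ)=(-0.444976, -1.926799)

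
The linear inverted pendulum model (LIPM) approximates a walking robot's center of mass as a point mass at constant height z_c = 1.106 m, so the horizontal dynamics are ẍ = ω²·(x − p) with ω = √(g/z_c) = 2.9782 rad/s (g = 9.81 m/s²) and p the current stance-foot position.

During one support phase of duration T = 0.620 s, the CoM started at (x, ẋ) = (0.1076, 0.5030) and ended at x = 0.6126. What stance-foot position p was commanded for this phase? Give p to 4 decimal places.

p = 0.1151

ωT = 2.9782·0.620 = 1.846484; cosh(ωT) = 3.247644, sinh(ωT) = 3.089853
x(T) = p + (x₀−p)·cosh(ωT) + (ẋ₀/ω)·sinh(ωT) ⇒ p·(1 − cosh) = x(T) − x₀·cosh − (ẋ₀/ω)·sinh
numerator   = 0.6126 − (0.1076)·3.247644 − (0.5030/2.9782)·3.089853 = -0.258704
denominator = 1 − 3.247644 = -2.247644
p = -0.258704 / -2.247644 = 0.1151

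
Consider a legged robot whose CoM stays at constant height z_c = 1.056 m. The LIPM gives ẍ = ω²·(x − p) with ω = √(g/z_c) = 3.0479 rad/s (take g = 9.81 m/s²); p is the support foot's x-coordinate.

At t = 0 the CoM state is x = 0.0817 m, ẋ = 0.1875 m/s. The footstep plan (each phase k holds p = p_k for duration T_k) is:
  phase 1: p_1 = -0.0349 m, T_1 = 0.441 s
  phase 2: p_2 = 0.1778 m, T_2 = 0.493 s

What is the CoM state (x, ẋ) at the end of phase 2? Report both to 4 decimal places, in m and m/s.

x = 1.2125, ẋ = 3.2881

phase 1: p=-0.0349, T=0.441, ωT=1.344124, cosh=2.047797, sinh=1.787029; start (x,ẋ)=(0.081700, 0.187500) → end (x,ẋ)=(0.313807, 1.019045)
phase 2: p=0.1778, T=0.493, ωT=1.502615, cosh=2.357985, sinh=2.135438; start (x,ẋ)=(0.313807, 1.019045) → end (x,ẋ)=(1.212472, 3.288110)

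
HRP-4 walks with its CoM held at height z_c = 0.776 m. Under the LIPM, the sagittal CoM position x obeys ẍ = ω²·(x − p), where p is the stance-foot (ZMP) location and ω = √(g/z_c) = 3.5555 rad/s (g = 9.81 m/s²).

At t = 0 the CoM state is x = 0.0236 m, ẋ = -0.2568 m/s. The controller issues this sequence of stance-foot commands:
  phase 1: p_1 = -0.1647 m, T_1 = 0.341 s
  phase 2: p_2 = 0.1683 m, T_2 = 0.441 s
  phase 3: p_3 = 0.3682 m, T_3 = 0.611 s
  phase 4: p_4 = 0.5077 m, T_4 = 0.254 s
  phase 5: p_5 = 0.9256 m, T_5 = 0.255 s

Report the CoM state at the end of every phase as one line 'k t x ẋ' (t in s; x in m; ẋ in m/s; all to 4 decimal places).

phase 1: p=-0.1647, T=0.341, ωT=1.212426, cosh=1.829552, sinh=1.532077; start (x,ẋ)=(0.023600, -0.256800) → end (x,ẋ)=(0.069149, 0.555898)
phase 2: p=0.1683, T=0.441, ωT=1.567975, cosh=2.502697, sinh=2.294230; start (x,ẋ)=(0.069149, 0.555898) → end (x,ẋ)=(0.278854, 0.582452)
phase 3: p=0.3682, T=0.611, ωT=2.172410, cosh=4.446662, sinh=4.332759; start (x,ẋ)=(0.278854, 0.582452) → end (x,ẋ)=(0.680688, 1.213576)
phase 4: p=0.5077, T=0.254, ωT=0.903097, cosh=1.436272, sinh=1.030960; start (x,ẋ)=(0.680688, 1.213576) → end (x,ẋ)=(1.108049, 2.377126)
phase 5: p=0.9256, T=0.255, ωT=0.906652, cosh=1.439947, sinh=1.036073; start (x,ẋ)=(1.108049, 2.377126) → end (x,ẋ)=(1.881011, 4.095032)

1 0.3410 0.0691 0.5559
2 0.7820 0.2789 0.5825
3 1.3930 0.6807 1.2136
4 1.6470 1.1080 2.3771
5 1.9020 1.8810 4.0950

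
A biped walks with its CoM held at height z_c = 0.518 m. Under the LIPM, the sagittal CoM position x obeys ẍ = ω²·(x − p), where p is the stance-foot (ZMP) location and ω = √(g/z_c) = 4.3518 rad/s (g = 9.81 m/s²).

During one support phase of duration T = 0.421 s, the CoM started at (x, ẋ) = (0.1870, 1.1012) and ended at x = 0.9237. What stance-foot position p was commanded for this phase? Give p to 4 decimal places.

ωT = 4.3518·0.421 = 1.832108; cosh(ωT) = 3.203558, sinh(ωT) = 3.043482
x(T) = p + (x₀−p)·cosh(ωT) + (ẋ₀/ω)·sinh(ωT) ⇒ p·(1 − cosh) = x(T) − x₀·cosh − (ẋ₀/ω)·sinh
numerator   = 0.9237 − (0.1870)·3.203558 − (1.1012/4.3518)·3.043482 = -0.445502
denominator = 1 − 3.203558 = -2.203558
p = -0.445502 / -2.203558 = 0.2022

p = 0.2022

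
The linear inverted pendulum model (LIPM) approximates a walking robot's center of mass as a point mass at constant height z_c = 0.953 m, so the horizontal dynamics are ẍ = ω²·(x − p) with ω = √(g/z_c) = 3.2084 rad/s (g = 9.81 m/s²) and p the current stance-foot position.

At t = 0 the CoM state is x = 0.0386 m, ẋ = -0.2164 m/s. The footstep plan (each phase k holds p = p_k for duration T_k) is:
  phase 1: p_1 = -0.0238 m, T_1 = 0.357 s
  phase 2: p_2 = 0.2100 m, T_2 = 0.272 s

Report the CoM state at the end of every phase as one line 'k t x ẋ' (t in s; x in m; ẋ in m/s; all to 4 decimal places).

phase 1: p=-0.0238, T=0.357, ωT=1.145399, cosh=1.730896, sinh=1.412799; start (x,ẋ)=(0.038600, -0.216400) → end (x,ẋ)=(-0.011082, -0.091718)
phase 2: p=0.2100, T=0.272, ωT=0.872685, cosh=1.405578, sinh=0.987750; start (x,ẋ)=(-0.011082, -0.091718) → end (x,ẋ)=(-0.128985, -0.829548)

1 0.3570 -0.0111 -0.0917
2 0.6290 -0.1290 -0.8295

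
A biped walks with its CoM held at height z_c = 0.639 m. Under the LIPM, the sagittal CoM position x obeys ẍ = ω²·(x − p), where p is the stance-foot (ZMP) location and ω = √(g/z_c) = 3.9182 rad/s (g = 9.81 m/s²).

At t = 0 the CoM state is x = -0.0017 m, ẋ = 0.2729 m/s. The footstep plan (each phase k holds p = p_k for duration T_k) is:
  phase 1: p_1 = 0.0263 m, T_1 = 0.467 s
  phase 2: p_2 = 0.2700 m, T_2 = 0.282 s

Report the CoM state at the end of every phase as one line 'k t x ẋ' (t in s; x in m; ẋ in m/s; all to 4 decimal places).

1 0.4670 0.1483 0.5392
2 0.7490 0.2510 0.2623

phase 1: p=0.0263, T=0.467, ωT=1.829799, cosh=3.196541, sinh=3.036095; start (x,ẋ)=(-0.001700, 0.272900) → end (x,ẋ)=(0.148259, 0.539247)
phase 2: p=0.2700, T=0.282, ωT=1.104932, cosh=1.675127, sinh=1.343894; start (x,ẋ)=(0.148259, 0.539247) → end (x,ẋ)=(0.251023, 0.262262)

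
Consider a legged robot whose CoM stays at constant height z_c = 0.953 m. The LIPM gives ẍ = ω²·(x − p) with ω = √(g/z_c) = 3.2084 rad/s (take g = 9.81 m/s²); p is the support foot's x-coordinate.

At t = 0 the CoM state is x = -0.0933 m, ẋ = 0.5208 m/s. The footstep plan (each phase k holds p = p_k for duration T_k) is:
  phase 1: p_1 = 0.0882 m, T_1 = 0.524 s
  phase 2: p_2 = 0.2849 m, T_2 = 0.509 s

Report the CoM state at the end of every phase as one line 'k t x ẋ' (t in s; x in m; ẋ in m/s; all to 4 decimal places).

phase 1: p=0.0882, T=0.524, ωT=1.681202, cosh=2.779079, sinh=2.592928; start (x,ẋ)=(-0.093300, 0.520800) → end (x,ẋ)=(0.004691, -0.062582)
phase 2: p=0.2849, T=0.509, ωT=1.633076, cosh=2.657462, sinh=2.462134; start (x,ẋ)=(0.004691, -0.062582) → end (x,ẋ)=(-0.507769, -2.379819)

1 0.5240 0.0047 -0.0626
2 1.0330 -0.5078 -2.3798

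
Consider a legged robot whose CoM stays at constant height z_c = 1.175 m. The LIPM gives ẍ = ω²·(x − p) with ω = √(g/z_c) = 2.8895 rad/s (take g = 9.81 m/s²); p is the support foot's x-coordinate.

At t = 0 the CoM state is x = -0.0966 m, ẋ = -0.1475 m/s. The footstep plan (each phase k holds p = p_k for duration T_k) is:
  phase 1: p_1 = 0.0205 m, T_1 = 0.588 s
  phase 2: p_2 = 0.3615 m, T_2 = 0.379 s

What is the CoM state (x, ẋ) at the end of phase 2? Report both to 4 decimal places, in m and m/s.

x = -1.5818, ẋ = -5.2738

phase 1: p=0.0205, T=0.588, ωT=1.699026, cosh=2.825740, sinh=2.642878; start (x,ẋ)=(-0.096600, -0.147500) → end (x,ẋ)=(-0.445305, -1.311042)
phase 2: p=0.3615, T=0.379, ωT=1.095120, cosh=1.662021, sinh=1.327522; start (x,ẋ)=(-0.445305, -1.311042) → end (x,ẋ)=(-1.581758, -5.273782)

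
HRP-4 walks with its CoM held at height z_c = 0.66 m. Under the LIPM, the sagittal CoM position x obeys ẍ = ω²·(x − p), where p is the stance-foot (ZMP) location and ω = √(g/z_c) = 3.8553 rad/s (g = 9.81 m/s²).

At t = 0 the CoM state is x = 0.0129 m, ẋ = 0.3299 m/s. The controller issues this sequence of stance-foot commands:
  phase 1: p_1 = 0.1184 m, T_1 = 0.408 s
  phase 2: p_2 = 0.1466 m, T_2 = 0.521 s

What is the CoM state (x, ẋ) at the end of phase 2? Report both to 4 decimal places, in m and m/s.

phase 1: p=0.1184, T=0.408, ωT=1.572962, cosh=2.514169, sinh=2.306739; start (x,ẋ)=(0.012900, 0.329900) → end (x,ẋ)=(0.050544, -0.108805)
phase 2: p=0.1466, T=0.521, ωT=2.008611, cosh=3.793568, sinh=3.659393; start (x,ẋ)=(0.050544, -0.108805) → end (x,ẋ)=(-0.321071, -1.767923)

x = -0.3211, ẋ = -1.7679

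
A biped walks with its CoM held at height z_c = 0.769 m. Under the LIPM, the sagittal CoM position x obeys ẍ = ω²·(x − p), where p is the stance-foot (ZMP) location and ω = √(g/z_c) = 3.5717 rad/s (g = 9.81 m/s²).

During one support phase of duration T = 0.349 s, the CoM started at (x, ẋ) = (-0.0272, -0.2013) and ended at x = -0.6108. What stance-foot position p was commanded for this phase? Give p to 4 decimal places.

p = 0.5320

ωT = 3.5717·0.349 = 1.246523; cosh(ωT) = 1.882866, sinh(ωT) = 1.595363
x(T) = p + (x₀−p)·cosh(ωT) + (ẋ₀/ω)·sinh(ωT) ⇒ p·(1 − cosh) = x(T) − x₀·cosh − (ẋ₀/ω)·sinh
numerator   = -0.6108 − (-0.0272)·1.882866 − (-0.2013/3.5717)·1.595363 = -0.469672
denominator = 1 − 1.882866 = -0.882866
p = -0.469672 / -0.882866 = 0.5320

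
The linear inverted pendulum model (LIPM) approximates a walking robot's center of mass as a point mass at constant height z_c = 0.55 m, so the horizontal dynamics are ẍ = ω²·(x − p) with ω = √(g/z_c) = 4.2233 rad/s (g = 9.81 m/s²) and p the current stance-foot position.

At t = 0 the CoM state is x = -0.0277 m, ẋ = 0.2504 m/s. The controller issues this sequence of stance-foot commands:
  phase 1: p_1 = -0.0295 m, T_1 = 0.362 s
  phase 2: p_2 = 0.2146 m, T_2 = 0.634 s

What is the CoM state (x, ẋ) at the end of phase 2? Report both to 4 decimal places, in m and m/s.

phase 1: p=-0.0295, T=0.362, ωT=1.528835, cosh=2.414793, sinh=2.198005; start (x,ẋ)=(-0.027700, 0.250400) → end (x,ẋ)=(0.105167, 0.621373)
phase 2: p=0.2146, T=0.634, ωT=2.677572, cosh=7.309228, sinh=7.240498; start (x,ẋ)=(0.105167, 0.621373) → end (x,ẋ)=(0.480020, 1.195418)

x = 0.4800, ẋ = 1.1954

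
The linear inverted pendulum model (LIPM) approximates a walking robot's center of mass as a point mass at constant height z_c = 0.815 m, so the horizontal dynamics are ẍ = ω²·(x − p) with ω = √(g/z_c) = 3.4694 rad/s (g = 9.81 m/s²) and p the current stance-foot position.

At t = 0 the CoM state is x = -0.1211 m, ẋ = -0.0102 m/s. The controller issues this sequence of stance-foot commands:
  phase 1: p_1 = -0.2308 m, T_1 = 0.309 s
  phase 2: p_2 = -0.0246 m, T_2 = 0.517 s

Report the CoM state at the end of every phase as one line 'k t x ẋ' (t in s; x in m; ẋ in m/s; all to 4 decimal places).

1 0.3090 -0.0556 0.4741
2 0.8260 0.2791 1.1505

phase 1: p=-0.2308, T=0.309, ωT=1.072045, cosh=1.631827, sinh=1.289519; start (x,ẋ)=(-0.121100, -0.010200) → end (x,ẋ)=(-0.055580, 0.474138)
phase 2: p=-0.0246, T=0.517, ωT=1.793680, cosh=3.088940, sinh=2.922593; start (x,ẋ)=(-0.055580, 0.474138) → end (x,ẋ)=(0.279115, 1.150459)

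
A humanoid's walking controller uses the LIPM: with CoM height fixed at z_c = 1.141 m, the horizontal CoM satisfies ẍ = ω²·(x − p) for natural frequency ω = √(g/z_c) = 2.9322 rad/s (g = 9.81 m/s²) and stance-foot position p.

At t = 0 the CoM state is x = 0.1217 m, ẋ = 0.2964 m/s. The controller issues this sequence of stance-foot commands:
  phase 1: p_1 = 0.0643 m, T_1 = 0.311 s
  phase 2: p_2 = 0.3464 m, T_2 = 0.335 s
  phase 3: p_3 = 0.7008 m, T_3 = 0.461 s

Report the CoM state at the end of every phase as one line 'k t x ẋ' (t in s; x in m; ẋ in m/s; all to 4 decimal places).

phase 1: p=0.0643, T=0.311, ωT=0.911914, cosh=1.445419, sinh=1.043664; start (x,ẋ)=(0.121700, 0.296400) → end (x,ẋ)=(0.252765, 0.604079)
phase 2: p=0.3464, T=0.335, ωT=0.982287, cosh=1.522505, sinh=1.148052; start (x,ẋ)=(0.252765, 0.604079) → end (x,ẋ)=(0.440357, 0.604510)
phase 3: p=0.7008, T=0.461, ωT=1.351744, cosh=2.061474, sinh=1.802686; start (x,ẋ)=(0.440357, 0.604510) → end (x,ẋ)=(0.535551, -0.130475)

1 0.3110 0.2528 0.6041
2 0.6460 0.4404 0.6045
3 1.1070 0.5356 -0.1305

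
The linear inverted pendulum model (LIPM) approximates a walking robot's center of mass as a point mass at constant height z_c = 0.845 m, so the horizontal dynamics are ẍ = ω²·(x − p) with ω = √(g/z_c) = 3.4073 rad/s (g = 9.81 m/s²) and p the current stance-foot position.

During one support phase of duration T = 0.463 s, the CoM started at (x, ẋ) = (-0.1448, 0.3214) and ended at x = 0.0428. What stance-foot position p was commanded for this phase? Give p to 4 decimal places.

ωT = 3.4073·0.463 = 1.577580; cosh(ωT) = 2.524847, sinh(ωT) = 2.318373
x(T) = p + (x₀−p)·cosh(ωT) + (ẋ₀/ω)·sinh(ωT) ⇒ p·(1 − cosh) = x(T) − x₀·cosh − (ẋ₀/ω)·sinh
numerator   = 0.0428 − (-0.1448)·2.524847 − (0.3214/3.4073)·2.318373 = 0.189713
denominator = 1 − 2.524847 = -1.524847
p = 0.189713 / -1.524847 = -0.1244

p = -0.1244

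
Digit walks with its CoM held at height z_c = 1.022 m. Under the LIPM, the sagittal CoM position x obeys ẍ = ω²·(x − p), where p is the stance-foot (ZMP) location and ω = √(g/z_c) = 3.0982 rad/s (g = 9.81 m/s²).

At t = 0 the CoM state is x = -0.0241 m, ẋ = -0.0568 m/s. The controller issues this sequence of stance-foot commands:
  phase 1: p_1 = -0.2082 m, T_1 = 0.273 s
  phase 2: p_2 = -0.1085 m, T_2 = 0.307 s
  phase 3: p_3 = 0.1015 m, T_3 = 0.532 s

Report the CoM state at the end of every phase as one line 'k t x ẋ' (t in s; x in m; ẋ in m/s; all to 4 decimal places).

1 0.2730 0.0283 0.4637
2 0.5800 0.2599 1.1566
3 1.1120 1.4626 4.3452

phase 1: p=-0.2082, T=0.273, ωT=0.845809, cosh=1.379536, sinh=0.950325; start (x,ẋ)=(-0.024100, -0.056800) → end (x,ẋ)=(0.028350, 0.463688)
phase 2: p=-0.1085, T=0.307, ωT=0.951147, cosh=1.487488, sinh=1.101190; start (x,ẋ)=(0.028350, 0.463688) → end (x,ẋ)=(0.259871, 1.156622)
phase 3: p=0.1015, T=0.532, ωT=1.648242, cosh=2.695112, sinh=2.502724; start (x,ẋ)=(0.259871, 1.156622) → end (x,ẋ)=(1.462645, 4.345223)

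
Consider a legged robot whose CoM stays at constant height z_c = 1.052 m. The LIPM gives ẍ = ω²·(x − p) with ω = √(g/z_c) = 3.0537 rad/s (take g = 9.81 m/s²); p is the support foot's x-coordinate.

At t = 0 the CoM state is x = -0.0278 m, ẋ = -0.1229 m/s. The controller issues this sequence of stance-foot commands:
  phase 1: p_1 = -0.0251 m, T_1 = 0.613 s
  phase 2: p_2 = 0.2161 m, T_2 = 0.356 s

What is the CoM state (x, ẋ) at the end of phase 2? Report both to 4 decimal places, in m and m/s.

phase 1: p=-0.0251, T=0.613, ωT=1.871918, cosh=3.327291, sinh=3.173463; start (x,ẋ)=(-0.027800, -0.122900) → end (x,ẋ)=(-0.161804, -0.435089)
phase 2: p=0.2161, T=0.356, ωT=1.087117, cosh=1.651450, sinh=1.314263; start (x,ẋ)=(-0.161804, -0.435089) → end (x,ẋ)=(-0.595244, -2.235193)

x = -0.5952, ẋ = -2.2352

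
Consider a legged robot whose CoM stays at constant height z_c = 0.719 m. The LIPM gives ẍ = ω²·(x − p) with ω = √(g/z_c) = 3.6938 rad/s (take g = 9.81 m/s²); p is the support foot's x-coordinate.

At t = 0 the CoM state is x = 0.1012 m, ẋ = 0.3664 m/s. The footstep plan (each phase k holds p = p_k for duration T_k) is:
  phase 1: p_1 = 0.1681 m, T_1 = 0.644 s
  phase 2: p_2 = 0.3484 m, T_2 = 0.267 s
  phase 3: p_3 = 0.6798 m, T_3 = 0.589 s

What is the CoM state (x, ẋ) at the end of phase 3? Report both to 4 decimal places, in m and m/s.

x = 1.1835, ẋ = 2.0303

phase 1: p=0.1681, T=0.644, ωT=2.378807, cosh=5.442342, sinh=5.349681; start (x,ẋ)=(0.101200, 0.366400) → end (x,ẋ)=(0.334660, 0.672086)
phase 2: p=0.3484, T=0.267, ωT=0.986245, cosh=1.527061, sinh=1.154086; start (x,ẋ)=(0.334660, 0.672086) → end (x,ẋ)=(0.537403, 0.967742)
phase 3: p=0.6798, T=0.589, ωT=2.175648, cosh=4.460714, sinh=4.347179; start (x,ẋ)=(0.537403, 0.967742) → end (x,ẋ)=(1.183530, 2.030267)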